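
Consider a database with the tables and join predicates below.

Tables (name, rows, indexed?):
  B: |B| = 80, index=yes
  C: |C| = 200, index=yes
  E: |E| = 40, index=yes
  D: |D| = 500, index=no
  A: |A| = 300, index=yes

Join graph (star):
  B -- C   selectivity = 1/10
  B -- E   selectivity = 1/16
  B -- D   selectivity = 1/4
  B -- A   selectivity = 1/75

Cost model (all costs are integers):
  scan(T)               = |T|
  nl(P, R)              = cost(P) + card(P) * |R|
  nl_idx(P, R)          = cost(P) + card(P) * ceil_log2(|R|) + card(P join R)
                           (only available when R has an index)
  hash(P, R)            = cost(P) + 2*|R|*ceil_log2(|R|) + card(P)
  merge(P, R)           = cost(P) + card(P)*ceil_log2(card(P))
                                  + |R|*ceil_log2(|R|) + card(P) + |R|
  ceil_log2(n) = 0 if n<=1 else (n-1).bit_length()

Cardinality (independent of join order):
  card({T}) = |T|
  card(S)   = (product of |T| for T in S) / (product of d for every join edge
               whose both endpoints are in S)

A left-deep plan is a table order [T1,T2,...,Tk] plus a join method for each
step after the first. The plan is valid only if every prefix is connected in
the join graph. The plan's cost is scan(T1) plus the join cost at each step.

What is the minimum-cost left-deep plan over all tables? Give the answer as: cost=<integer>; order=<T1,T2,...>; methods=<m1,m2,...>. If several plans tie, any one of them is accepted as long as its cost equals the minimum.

Selinger DP (subsets sized 1..n):
  {B}: scan cost=80, card=80
  {C}: scan cost=200, card=200
  {E}: scan cost=40, card=40
  {D}: scan cost=500, card=500
  {A}: scan cost=300, card=300
  {BC}: card=1600; try (B,hash)→1520, (C,nl_idx)→2320, (C,merge)→2520, (B,merge)→2640, (B,nl_idx)→3200, (C,hash)→3360 …(+2); best=1520 via (B,hash)
  {BE}: card=200; try (B,nl_idx)→520, (E,hash)→640, (E,nl_idx)→760, (B,merge)→960, (E,merge)→1000, (B,hash)→1200 …(+2); best=520 via (B,nl_idx)
  {BD}: card=10000; try (B,hash)→2120, (D,merge)→5720, (B,merge)→6140, (D,hash)→9160, (B,nl_idx)→14000, (D,nl)→40080 …(+1); best=2120 via (B,hash)
  {AB}: card=320; try (A,nl_idx)→1120, (B,hash)→1720, (B,nl_idx)→2720, (A,merge)→3720, (B,merge)→3940, (A,hash)→5560 …(+2); best=1120 via (A,nl_idx)
  {BCE}: card=4000; try (E,hash)→3600, (C,hash)→3920, (C,merge)→4120, (C,nl_idx)→6120, (E,nl_idx)→15120, (E,merge)→21000 …(+2); best=3600 via (E,hash)
  {BCD}: card=200000; try (D,hash)→12120, (C,hash)→15320, (D,merge)→25720, (C,merge)→153920, (C,nl_idx)→282120, (D,nl)→801520 …(+1); best=12120 via (D,hash)
  {ABC}: card=6400; try (C,hash)→4640, (C,merge)→6120, (A,hash)→8520, (C,nl_idx)→10080, (A,nl_idx)→22320, (A,merge)→23720 …(+2); best=4640 via (C,hash)
  {BDE}: card=25000; try (D,merge)→7320, (D,hash)→9720, (E,hash)→12600, (E,nl_idx)→87120, (D,nl)→100520, (E,merge)→152400 …(+1); best=7320 via (D,merge)
  {ABE}: card=800; try (E,hash)→1920, (A,nl_idx)→3120, (E,nl_idx)→3840, (E,merge)→4600, (A,merge)→5320, (A,hash)→6120 …(+2); best=1920 via (E,hash)
  {ABD}: card=40000; try (D,merge)→9320, (D,hash)→10440, (A,hash)→17520, (A,nl_idx)→132120, (A,merge)→155120, (D,nl)→161120 …(+1); best=9320 via (D,merge)
  {BCDE}: card=500000; try (D,hash)→16600, (C,hash)→35520, (D,merge)→60600, (E,hash)→212600, (C,merge)→409120, (C,nl_idx)→707320 …(+5); best=16600 via (D,hash)
  {ABCE}: card=16000; try (C,hash)→5920, (E,hash)→11520, (C,merge)→12520, (A,hash)→13000, (C,nl_idx)→24320, (A,nl_idx)→55600 …(+6); best=5920 via (C,hash)
  {ABCD}: card=800000; try (D,hash)→20040, (C,hash)→52520, (D,merge)→99240, (A,hash)→217520, (C,merge)→691120, (C,nl_idx)→1129320 …(+5); best=20040 via (D,hash)
  {ABDE}: card=100000; try (D,hash)→11720, (D,merge)→15720, (A,hash)→37720, (E,hash)→49800, (A,nl_idx)→332320, (E,nl_idx)→349320 …(+5); best=11720 via (D,hash)
  {ABCDE}: card=2000000; try (D,hash)→30920, (C,hash)→114920, (D,merge)→250920, (A,hash)→522000, (E,hash)→820520, (C,merge)→1813520 …(+9); best=30920 via (D,hash)

cost=30920; order=B,A,E,C,D; methods=nl_idx,hash,hash,hash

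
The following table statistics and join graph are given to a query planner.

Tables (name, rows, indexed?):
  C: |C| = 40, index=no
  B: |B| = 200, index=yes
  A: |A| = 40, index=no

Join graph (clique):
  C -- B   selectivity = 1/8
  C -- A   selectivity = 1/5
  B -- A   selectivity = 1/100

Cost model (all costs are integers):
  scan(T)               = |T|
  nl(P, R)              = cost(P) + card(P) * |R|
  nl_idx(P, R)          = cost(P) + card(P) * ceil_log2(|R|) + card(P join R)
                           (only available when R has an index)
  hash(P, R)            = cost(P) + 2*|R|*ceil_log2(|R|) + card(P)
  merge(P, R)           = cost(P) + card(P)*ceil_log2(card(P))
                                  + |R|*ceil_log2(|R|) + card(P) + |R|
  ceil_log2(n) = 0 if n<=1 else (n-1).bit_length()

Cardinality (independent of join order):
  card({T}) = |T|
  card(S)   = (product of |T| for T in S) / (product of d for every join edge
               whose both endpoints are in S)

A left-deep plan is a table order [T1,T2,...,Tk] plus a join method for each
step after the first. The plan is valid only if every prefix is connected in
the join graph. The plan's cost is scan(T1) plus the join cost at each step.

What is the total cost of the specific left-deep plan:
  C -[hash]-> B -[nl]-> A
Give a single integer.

step 1: scan C: cost=40, card=40
step 2: join B via hash
    card(P join B) = 40*200/(8) = 1000
    cost = 40 + 2*200*8 + 40 = 3280
step 3: join A via nl
    card(P join A) = 1000*40/(5*100) = 80
    cost = 3280 + 1000*40 = 43280

43280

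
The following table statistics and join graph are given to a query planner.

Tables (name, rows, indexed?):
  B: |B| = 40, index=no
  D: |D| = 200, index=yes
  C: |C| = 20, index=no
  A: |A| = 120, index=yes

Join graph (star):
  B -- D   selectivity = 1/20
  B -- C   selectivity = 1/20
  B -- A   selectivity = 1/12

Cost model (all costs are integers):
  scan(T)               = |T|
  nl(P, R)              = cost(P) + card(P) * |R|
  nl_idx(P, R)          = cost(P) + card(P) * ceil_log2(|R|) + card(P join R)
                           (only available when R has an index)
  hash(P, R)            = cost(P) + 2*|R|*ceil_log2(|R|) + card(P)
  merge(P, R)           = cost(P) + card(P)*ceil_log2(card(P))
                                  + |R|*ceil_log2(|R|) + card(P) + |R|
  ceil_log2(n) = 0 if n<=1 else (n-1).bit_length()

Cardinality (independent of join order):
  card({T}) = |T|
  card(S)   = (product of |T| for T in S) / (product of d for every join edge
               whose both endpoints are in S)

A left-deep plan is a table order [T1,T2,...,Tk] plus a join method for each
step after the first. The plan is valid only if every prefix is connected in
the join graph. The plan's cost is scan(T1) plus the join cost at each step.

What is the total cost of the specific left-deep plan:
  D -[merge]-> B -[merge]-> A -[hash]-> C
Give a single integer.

step 1: scan D: cost=200, card=200
step 2: join B via merge
    card(P join B) = 200*40/(20) = 400
    cost = 200 + 200*8 + 40*6 + 200 + 40 = 2280
step 3: join A via merge
    card(P join A) = 400*120/(12) = 4000
    cost = 2280 + 400*9 + 120*7 + 400 + 120 = 7240
step 4: join C via hash
    card(P join C) = 4000*20/(20) = 4000
    cost = 7240 + 2*20*5 + 4000 = 11440

11440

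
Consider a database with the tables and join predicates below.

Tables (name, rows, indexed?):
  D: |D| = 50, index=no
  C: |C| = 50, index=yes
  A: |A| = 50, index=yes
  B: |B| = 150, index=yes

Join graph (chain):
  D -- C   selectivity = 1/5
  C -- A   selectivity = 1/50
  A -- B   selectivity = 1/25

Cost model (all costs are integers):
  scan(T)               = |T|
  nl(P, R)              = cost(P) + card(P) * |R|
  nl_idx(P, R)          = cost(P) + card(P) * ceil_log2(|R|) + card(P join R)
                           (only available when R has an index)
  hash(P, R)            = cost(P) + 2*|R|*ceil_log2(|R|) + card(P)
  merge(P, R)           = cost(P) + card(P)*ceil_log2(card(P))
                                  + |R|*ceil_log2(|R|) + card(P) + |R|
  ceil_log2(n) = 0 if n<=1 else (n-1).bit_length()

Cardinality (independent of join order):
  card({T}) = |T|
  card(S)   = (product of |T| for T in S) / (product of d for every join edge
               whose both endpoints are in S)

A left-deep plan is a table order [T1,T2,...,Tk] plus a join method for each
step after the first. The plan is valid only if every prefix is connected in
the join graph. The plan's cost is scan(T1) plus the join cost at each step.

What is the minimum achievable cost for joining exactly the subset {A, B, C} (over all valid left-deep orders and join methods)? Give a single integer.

1100

Selinger DP over subsets of {A,B,C}:
  {C}: scan cost=50, card=50
  {A}: scan cost=50, card=50
  {B}: scan cost=150, card=150
  {AC}: card=50; try (C,nl_idx)→400, (A,nl_idx)→400, (C,hash)→700, (A,hash)→700, (C,merge)→750, (A,merge)→750 …(+2); best=400 via (C,nl_idx)
  {AB}: card=300; try (B,nl_idx)→750, (A,hash)→900, (A,nl_idx)→1350, (B,merge)→1750, (A,merge)→1850, (B,hash)→2500 …(+2); best=750 via (B,nl_idx)
  {ABC}: card=300; try (B,nl_idx)→1100, (C,hash)→1650, (B,merge)→2100, (C,nl_idx)→2850, (B,hash)→2850, (C,merge)→4100 …(+2); best=1100 via (B,nl_idx)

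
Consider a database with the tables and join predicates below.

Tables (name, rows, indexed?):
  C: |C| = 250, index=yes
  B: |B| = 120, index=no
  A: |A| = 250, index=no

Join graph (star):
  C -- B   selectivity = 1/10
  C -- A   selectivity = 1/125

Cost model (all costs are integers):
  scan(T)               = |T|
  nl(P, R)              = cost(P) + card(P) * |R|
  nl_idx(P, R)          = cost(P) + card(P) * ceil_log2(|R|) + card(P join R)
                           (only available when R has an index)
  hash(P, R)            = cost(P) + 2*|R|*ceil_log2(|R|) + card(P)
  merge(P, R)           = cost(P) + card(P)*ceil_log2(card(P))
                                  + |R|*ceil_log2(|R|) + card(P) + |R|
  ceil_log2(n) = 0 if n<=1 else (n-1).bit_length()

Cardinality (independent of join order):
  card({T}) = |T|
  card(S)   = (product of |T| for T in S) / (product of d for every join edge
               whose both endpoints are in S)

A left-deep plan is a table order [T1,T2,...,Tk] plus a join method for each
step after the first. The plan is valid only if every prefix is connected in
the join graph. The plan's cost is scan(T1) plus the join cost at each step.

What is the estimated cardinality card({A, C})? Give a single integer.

Tables in S: A(250), C(250)
Edges inside S: C-A(d=125)
numerator = 250 * 250 = 62500
denominator = 125 = 125
card(S) = 62500 / 125 = 500

500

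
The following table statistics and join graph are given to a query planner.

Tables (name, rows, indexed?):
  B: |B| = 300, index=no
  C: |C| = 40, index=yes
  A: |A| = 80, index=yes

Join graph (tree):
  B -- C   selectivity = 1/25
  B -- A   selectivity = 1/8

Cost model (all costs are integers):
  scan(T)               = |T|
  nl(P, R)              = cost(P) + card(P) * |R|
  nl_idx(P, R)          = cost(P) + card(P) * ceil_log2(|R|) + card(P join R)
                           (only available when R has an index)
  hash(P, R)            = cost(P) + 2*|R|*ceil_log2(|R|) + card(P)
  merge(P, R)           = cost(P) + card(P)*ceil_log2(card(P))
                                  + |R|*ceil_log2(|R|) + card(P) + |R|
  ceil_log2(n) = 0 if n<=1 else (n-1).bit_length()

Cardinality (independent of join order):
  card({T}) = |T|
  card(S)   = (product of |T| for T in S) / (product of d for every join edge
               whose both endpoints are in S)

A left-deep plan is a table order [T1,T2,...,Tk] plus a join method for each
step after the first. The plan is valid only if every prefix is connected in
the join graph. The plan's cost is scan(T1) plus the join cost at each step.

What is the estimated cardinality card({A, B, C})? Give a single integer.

Tables in S: A(80), B(300), C(40)
Edges inside S: B-C(d=25), B-A(d=8)
numerator = 80 * 300 * 40 = 960000
denominator = 25 * 8 = 200
card(S) = 960000 / 200 = 4800

4800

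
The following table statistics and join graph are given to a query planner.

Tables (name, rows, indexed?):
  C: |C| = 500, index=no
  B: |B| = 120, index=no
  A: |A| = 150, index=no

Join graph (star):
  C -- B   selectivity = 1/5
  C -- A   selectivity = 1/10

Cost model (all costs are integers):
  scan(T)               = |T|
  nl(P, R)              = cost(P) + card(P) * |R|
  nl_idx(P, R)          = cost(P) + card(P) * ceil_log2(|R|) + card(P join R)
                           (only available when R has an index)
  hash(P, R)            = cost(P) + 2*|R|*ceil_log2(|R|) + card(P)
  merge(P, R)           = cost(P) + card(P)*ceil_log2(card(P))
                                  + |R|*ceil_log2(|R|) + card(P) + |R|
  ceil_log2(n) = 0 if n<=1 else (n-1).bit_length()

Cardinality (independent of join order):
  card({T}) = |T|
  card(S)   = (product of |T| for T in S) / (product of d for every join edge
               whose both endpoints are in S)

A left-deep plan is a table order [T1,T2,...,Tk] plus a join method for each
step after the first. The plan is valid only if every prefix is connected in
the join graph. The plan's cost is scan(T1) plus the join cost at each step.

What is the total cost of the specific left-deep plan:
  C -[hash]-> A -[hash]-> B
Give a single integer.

12580

step 1: scan C: cost=500, card=500
step 2: join A via hash
    card(P join A) = 500*150/(10) = 7500
    cost = 500 + 2*150*8 + 500 = 3400
step 3: join B via hash
    card(P join B) = 7500*120/(5) = 180000
    cost = 3400 + 2*120*7 + 7500 = 12580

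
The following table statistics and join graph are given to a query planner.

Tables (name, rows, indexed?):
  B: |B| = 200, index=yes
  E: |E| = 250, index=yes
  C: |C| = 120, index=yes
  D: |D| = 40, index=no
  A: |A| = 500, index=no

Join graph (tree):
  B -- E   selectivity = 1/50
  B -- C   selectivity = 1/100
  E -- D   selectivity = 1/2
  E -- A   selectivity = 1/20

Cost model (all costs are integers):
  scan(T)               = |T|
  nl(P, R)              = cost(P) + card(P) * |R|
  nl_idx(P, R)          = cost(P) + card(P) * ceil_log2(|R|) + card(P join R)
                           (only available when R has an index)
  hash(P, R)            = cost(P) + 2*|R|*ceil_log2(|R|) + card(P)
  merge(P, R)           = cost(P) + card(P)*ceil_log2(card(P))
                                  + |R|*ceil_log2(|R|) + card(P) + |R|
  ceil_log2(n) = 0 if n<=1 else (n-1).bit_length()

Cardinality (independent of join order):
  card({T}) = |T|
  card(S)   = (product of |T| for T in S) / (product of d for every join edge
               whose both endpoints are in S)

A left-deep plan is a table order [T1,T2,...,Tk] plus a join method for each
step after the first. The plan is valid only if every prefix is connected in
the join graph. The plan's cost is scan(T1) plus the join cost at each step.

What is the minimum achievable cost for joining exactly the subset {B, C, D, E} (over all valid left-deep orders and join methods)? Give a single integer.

Selinger DP over subsets of {B,C,D,E}:
  {B}: scan cost=200, card=200
  {E}: scan cost=250, card=250
  {C}: scan cost=120, card=120
  {D}: scan cost=40, card=40
  {BE}: card=1000; try (E,nl_idx)→2800, (B,nl_idx)→3250, (B,hash)→3700, (E,merge)→4250, (B,merge)→4300, (E,hash)→4400 …(+2); best=2800 via (E,nl_idx)
  {BC}: card=240; try (B,nl_idx)→1320, (C,nl_idx)→1840, (C,hash)→2080, (B,merge)→2880, (C,merge)→2960, (B,hash)→3440 …(+2); best=1320 via (B,nl_idx)
  {DE}: card=5000; try (D,hash)→980, (E,merge)→2570, (D,merge)→2780, (E,hash)→4080, (E,nl_idx)→5360, (E,nl)→10040 …(+1); best=980 via (D,hash)
  {BCE}: card=1200; try (E,nl_idx)→4440, (C,hash)→5480, (E,hash)→5560, (E,merge)→5730, (C,nl_idx)→11000, (C,merge)→14760 …(+2); best=4440 via (E,nl_idx)
  {BDE}: card=20000; try (D,hash)→4280, (B,hash)→9180, (D,merge)→14080, (D,nl)→42800, (B,nl_idx)→60980, (B,merge)→72780 …(+1); best=4280 via (D,hash)
  {BCDE}: card=24000; try (D,hash)→6120, (D,merge)→19120, (C,hash)→25960, (D,nl)→52440, (C,nl_idx)→168280, (C,merge)→325240 …(+1); best=6120 via (D,hash)

6120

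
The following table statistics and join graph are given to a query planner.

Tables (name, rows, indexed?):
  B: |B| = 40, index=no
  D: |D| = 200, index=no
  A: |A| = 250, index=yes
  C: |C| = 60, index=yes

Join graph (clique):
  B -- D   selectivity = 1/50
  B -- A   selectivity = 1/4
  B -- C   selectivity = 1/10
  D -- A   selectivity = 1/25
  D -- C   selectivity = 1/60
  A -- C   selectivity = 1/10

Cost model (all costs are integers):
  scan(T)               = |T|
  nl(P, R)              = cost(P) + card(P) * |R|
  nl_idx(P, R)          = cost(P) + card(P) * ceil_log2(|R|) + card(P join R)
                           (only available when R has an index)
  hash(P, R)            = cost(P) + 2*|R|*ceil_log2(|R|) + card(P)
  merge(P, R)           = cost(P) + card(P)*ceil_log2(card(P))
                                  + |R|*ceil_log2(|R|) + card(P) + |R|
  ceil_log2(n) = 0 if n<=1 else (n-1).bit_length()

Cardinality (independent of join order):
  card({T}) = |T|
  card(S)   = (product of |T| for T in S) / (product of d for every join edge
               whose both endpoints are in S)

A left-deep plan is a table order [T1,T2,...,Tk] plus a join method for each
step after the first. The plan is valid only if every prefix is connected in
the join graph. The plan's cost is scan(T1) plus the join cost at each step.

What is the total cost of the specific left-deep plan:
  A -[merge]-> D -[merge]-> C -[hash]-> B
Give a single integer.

step 1: scan A: cost=250, card=250
step 2: join D via merge
    card(P join D) = 250*200/(25) = 2000
    cost = 250 + 250*8 + 200*8 + 250 + 200 = 4300
step 3: join C via merge
    card(P join C) = 2000*60/(60*10) = 200
    cost = 4300 + 2000*11 + 60*6 + 2000 + 60 = 28720
step 4: join B via hash
    card(P join B) = 200*40/(50*4*10) = 4
    cost = 28720 + 2*40*6 + 200 = 29400

29400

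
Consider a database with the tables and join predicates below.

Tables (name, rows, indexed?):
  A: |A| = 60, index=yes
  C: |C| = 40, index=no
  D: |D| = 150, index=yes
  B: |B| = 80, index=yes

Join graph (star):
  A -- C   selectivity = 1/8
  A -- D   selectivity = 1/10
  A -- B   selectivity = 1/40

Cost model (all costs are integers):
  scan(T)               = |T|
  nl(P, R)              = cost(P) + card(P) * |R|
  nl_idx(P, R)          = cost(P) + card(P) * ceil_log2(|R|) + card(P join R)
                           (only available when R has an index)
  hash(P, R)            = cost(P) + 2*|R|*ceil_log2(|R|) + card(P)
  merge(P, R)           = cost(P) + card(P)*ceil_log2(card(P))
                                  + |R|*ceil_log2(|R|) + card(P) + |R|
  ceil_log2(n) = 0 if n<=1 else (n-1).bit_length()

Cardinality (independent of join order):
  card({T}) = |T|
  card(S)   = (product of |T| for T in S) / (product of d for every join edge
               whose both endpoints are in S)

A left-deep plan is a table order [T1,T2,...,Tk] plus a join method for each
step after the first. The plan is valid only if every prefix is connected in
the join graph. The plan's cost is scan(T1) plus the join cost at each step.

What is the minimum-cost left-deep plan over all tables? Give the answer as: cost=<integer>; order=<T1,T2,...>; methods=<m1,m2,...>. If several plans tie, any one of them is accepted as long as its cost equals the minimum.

cost=4200; order=A,B,C,D; methods=nl_idx,hash,hash

Selinger DP (subsets sized 1..n):
  {A}: scan cost=60, card=60
  {C}: scan cost=40, card=40
  {D}: scan cost=150, card=150
  {B}: scan cost=80, card=80
  {AC}: card=300; try (A,nl_idx)→580, (C,hash)→600, (A,merge)→740, (C,merge)→760, (A,hash)→800, (A,nl)→2440 …(+1); best=580 via (A,nl_idx)
  {AD}: card=900; try (A,hash)→1020, (D,nl_idx)→1440, (D,merge)→1830, (A,merge)→1920, (A,nl_idx)→1950, (D,hash)→2520 …(+2); best=1020 via (A,hash)
  {AB}: card=120; try (B,nl_idx)→600, (A,nl_idx)→680, (A,hash)→880, (B,merge)→1120, (A,merge)→1140, (B,hash)→1240 …(+2); best=600 via (B,nl_idx)
  {ACD}: card=4500; try (C,hash)→2400, (D,hash)→3280, (D,merge)→4930, (D,nl_idx)→7480, (C,merge)→11200, (C,nl)→37020 …(+1); best=2400 via (C,hash)
  {ABC}: card=600; try (C,hash)→1200, (C,merge)→1840, (B,hash)→2000, (B,nl_idx)→3280, (B,merge)→4220, (C,nl)→5400 …(+1); best=1200 via (C,hash)
  {ABD}: card=1800; try (D,merge)→2910, (B,hash)→3040, (D,hash)→3120, (D,nl_idx)→3360, (B,nl_idx)→9120, (B,merge)→11560 …(+2); best=2910 via (D,merge)
  {ABCD}: card=9000; try (D,hash)→4200, (C,hash)→5190, (B,hash)→8020, (D,merge)→9150, (D,nl_idx)→15000, (C,merge)→24790 …(+5); best=4200 via (D,hash)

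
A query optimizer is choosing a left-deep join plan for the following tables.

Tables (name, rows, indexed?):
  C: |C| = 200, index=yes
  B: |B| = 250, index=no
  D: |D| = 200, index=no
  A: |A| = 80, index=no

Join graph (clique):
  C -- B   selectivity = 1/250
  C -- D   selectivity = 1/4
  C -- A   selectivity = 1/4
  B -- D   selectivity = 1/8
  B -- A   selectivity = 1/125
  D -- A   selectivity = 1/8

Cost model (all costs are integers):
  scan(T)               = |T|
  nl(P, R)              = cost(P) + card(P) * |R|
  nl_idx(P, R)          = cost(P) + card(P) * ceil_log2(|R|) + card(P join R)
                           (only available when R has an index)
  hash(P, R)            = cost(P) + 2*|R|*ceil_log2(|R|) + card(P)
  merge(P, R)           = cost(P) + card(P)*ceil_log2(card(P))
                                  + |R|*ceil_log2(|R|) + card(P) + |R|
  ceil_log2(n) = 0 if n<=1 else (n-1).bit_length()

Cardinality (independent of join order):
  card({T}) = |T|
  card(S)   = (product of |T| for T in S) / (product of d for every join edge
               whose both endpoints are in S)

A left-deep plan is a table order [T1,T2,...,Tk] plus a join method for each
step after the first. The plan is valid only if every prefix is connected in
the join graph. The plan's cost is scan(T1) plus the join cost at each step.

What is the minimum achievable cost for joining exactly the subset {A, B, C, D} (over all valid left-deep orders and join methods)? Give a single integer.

Selinger DP over subsets of {A,B,C,D}:
  {C}: scan cost=200, card=200
  {B}: scan cost=250, card=250
  {D}: scan cost=200, card=200
  {A}: scan cost=80, card=80
  {BC}: card=200; try (C,nl_idx)→2450, (C,hash)→3700, (B,merge)→4250, (C,merge)→4300, (B,hash)→4400, (B,nl)→50200 …(+1); best=2450 via (C,nl_idx)
  {CD}: card=10000; try (D,hash)→3600, (C,hash)→3600, (D,merge)→3800, (C,merge)→3800, (C,nl_idx)→11800, (D,nl)→40200 …(+1); best=3600 via (D,hash)
  {AC}: card=4000; try (A,hash)→1520, (C,merge)→2520, (A,merge)→2640, (C,hash)→3360, (C,nl_idx)→4720, (C,nl)→16080 …(+1); best=1520 via (A,hash)
  {BD}: card=6250; try (D,hash)→3700, (B,merge)→4250, (D,merge)→4300, (B,hash)→4400, (B,nl)→50200, (D,nl)→50250; best=3700 via (D,hash)
  {AB}: card=160; try (A,hash)→1620, (B,merge)→2970, (A,merge)→3140, (B,hash)→4160, (B,nl)→20080, (A,nl)→20250; best=1620 via (A,hash)
  {AD}: card=2000; try (A,hash)→1520, (D,merge)→2520, (A,merge)→2640, (D,hash)→3360, (D,nl)→16080, (A,nl)→16200; best=1520 via (A,hash)
  {BCD}: card=1250; try (D,hash)→5850, (D,merge)→6050, (C,hash)→13150, (B,hash)→17600, (D,nl)→42450, (C,nl_idx)→54950 …(+4); best=5850 via (D,hash)
  {ABC}: card=32; try (C,nl_idx)→2932, (A,hash)→3770, (C,merge)→4860, (A,merge)→4890, (C,hash)→4980, (B,hash)→9520 …(+4); best=2932 via (C,nl_idx)
  {ACD}: card=25000; try (C,hash)→6720, (D,hash)→8720, (A,hash)→14720, (C,merge)→27320, (C,nl_idx)→42520, (D,merge)→55320 …(+4); best=6720 via (C,hash)
  {ABD}: card=500; try (D,merge)→4860, (D,hash)→4980, (B,hash)→7520, (A,hash)→11070, (B,merge)→27770, (D,nl)→33620 …(+3); best=4860 via (D,merge)
  {ABCD}: card=25; try (D,merge)→4924, (D,hash)→6164, (A,hash)→8220, (C,hash)→8560, (C,nl_idx)→8885, (D,nl)→9332 …(+7); best=4924 via (D,merge)

4924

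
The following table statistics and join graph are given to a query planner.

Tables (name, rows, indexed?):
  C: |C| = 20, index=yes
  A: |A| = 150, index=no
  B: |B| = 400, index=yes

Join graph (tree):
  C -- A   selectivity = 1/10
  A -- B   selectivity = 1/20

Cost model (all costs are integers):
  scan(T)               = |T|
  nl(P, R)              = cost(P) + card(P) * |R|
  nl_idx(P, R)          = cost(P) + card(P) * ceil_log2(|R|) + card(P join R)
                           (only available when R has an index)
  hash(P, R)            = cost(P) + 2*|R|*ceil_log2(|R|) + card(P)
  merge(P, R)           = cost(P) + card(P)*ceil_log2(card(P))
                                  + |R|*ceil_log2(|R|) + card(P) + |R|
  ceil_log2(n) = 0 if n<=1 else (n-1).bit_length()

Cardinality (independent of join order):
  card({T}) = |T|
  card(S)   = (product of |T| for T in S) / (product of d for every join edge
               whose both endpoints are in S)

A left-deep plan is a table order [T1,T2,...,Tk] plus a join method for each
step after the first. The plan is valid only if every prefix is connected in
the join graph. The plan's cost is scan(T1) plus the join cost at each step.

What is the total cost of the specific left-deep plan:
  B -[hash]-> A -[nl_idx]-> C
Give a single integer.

24200

step 1: scan B: cost=400, card=400
step 2: join A via hash
    card(P join A) = 400*150/(20) = 3000
    cost = 400 + 2*150*8 + 400 = 3200
step 3: join C via nl_idx
    card(P join C) = 3000*20/(10) = 6000
    cost = 3200 + 3000*5 + 6000 = 24200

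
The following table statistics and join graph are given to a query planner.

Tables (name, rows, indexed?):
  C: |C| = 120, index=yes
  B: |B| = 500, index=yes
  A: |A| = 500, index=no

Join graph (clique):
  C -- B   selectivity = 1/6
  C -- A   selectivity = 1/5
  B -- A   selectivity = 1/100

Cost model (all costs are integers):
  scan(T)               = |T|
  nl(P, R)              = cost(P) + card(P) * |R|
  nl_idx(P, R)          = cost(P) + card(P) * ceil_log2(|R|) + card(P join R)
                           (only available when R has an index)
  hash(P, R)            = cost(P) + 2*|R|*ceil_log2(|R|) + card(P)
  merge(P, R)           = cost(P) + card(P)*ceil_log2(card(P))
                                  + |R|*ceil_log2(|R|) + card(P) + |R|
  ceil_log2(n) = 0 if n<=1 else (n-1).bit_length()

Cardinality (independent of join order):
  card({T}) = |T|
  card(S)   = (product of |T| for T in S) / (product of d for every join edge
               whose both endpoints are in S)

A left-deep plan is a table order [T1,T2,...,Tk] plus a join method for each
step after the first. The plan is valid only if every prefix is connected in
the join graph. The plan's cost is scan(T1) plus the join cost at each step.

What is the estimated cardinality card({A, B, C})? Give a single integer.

10000

Tables in S: A(500), B(500), C(120)
Edges inside S: C-B(d=6), C-A(d=5), B-A(d=100)
numerator = 500 * 500 * 120 = 30000000
denominator = 6 * 5 * 100 = 3000
card(S) = 30000000 / 3000 = 10000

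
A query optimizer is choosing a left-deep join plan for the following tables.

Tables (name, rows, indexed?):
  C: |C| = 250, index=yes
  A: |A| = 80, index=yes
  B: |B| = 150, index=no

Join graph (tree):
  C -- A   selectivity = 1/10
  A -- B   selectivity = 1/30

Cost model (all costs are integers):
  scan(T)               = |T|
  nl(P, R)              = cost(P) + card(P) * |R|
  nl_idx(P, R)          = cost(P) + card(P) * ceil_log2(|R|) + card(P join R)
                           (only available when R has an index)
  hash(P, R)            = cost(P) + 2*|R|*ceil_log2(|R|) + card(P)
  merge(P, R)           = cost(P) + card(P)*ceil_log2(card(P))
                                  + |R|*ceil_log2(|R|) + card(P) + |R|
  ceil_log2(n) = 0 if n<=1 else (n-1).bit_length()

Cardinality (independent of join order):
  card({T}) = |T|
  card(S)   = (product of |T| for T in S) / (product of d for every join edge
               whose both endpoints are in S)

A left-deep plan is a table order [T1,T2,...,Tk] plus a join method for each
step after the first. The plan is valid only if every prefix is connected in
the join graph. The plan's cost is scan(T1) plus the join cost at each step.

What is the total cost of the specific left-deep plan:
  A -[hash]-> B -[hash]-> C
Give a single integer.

step 1: scan A: cost=80, card=80
step 2: join B via hash
    card(P join B) = 80*150/(30) = 400
    cost = 80 + 2*150*8 + 80 = 2560
step 3: join C via hash
    card(P join C) = 400*250/(10) = 10000
    cost = 2560 + 2*250*8 + 400 = 6960

6960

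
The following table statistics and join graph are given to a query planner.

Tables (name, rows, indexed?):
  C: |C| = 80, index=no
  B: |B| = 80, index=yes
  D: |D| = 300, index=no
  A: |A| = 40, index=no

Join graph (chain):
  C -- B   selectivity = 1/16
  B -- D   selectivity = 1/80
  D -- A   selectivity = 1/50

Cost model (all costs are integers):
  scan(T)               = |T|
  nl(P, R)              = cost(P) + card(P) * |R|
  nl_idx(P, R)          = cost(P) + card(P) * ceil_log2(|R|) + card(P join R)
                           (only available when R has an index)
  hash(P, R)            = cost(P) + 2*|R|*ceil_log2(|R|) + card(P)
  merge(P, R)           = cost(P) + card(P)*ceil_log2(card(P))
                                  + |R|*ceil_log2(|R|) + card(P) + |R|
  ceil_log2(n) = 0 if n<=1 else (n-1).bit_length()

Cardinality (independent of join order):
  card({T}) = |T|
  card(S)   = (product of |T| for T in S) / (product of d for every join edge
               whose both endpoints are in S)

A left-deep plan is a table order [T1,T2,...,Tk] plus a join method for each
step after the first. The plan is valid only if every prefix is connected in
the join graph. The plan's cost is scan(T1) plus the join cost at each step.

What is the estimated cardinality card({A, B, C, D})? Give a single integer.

Tables in S: A(40), B(80), C(80), D(300)
Edges inside S: C-B(d=16), B-D(d=80), D-A(d=50)
numerator = 40 * 80 * 80 * 300 = 76800000
denominator = 16 * 80 * 50 = 64000
card(S) = 76800000 / 64000 = 1200

1200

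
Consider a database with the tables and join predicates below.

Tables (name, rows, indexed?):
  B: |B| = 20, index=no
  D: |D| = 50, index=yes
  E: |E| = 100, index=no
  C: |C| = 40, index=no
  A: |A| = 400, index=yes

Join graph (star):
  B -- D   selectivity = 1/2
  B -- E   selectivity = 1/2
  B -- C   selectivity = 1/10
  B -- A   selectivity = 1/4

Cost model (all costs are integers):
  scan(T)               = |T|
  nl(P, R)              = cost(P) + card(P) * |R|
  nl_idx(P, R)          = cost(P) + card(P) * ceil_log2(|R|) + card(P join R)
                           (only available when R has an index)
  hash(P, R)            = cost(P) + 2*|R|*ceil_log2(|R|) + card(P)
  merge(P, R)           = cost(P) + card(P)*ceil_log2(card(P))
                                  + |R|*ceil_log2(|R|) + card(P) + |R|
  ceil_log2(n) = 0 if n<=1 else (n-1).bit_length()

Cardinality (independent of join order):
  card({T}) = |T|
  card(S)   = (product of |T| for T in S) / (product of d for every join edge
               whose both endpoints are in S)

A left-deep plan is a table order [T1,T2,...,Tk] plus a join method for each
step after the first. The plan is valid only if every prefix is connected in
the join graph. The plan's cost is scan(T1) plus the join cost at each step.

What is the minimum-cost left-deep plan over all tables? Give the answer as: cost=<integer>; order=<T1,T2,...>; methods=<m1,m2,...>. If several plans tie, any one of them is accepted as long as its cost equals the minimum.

cost=111560; order=C,B,D,E,A; methods=hash,hash,hash,hash

Selinger DP (subsets sized 1..n):
  {B}: scan cost=20, card=20
  {D}: scan cost=50, card=50
  {E}: scan cost=100, card=100
  {C}: scan cost=40, card=40
  {A}: scan cost=400, card=400
  {BD}: card=500; try (B,hash)→300, (D,merge)→490, (B,merge)→520, (D,hash)→640, (D,nl_idx)→640, (D,nl)→1020 …(+1); best=300 via (B,hash)
  {BE}: card=1000; try (B,hash)→400, (E,merge)→940, (B,merge)→1020, (E,hash)→1440, (E,nl)→2020, (B,nl)→2100; best=400 via (B,hash)
  {BC}: card=80; try (B,hash)→280, (C,merge)→420, (B,merge)→440, (C,hash)→520, (C,nl)→820, (B,nl)→840; best=280 via (B,hash)
  {AB}: card=2000; try (B,hash)→1000, (A,nl_idx)→2200, (A,merge)→4140, (B,merge)→4520, (A,hash)→7240, (A,nl)→8020 …(+1); best=1000 via (B,hash)
  {BDE}: card=25000; try (D,hash)→2000, (E,hash)→2200, (E,merge)→6100, (D,merge)→11750, (D,nl_idx)→31400, (E,nl)→50300 …(+1); best=2000 via (D,hash)
  {BCD}: card=2000; try (D,hash)→960, (D,merge)→1270, (C,hash)→1280, (D,nl_idx)→2760, (D,nl)→4280, (C,merge)→5580 …(+1); best=960 via (D,hash)
  {ABD}: card=50000; try (D,hash)→3600, (A,hash)→8000, (A,merge)→9300, (D,merge)→25350, (A,nl_idx)→54800, (D,nl_idx)→63000 …(+2); best=3600 via (D,hash)
  {BCE}: card=4000; try (E,merge)→1720, (E,hash)→1760, (C,hash)→1880, (E,nl)→8280, (C,merge)→11680, (C,nl)→40400; best=1720 via (E,merge)
  {ABE}: card=100000; try (E,hash)→4400, (A,hash)→8600, (A,merge)→15400, (E,merge)→25800, (A,nl_idx)→109400, (E,nl)→201000 …(+1); best=4400 via (E,hash)
  {ABC}: card=8000; try (C,hash)→3480, (A,merge)→4920, (A,hash)→7560, (A,nl_idx)→9000, (C,merge)→25280, (A,nl)→32280 …(+1); best=3480 via (C,hash)
  {BCDE}: card=100000; try (E,hash)→4360, (D,hash)→6320, (E,merge)→25760, (C,hash)→27480, (D,merge)→54070, (D,nl_idx)→125720 …(+4); best=4360 via (E,hash)
  {ABDE}: card=2500000; try (A,hash)→34200, (E,hash)→55000, (D,hash)→105000, (A,merge)→406000, (E,merge)→854400, (D,merge)→1804750 …(+5); best=34200 via (A,hash)
  {ABCD}: card=200000; try (A,hash)→10160, (D,hash)→12080, (A,merge)→28960, (C,hash)→54080, (D,merge)→115830, (A,nl_idx)→218960 …(+5); best=10160 via (A,hash)
  {ABCE}: card=400000; try (E,hash)→12880, (A,hash)→12920, (A,merge)→57720, (C,hash)→104880, (E,merge)→116280, (A,nl_idx)→437720 …(+4); best=12880 via (E,hash)
  {ABCDE}: card=10000000; try (A,hash)→111560, (E,hash)→211560, (D,hash)→413480, (A,merge)→1808360, (C,hash)→2534680, (E,merge)→3810960 …(+8); best=111560 via (A,hash)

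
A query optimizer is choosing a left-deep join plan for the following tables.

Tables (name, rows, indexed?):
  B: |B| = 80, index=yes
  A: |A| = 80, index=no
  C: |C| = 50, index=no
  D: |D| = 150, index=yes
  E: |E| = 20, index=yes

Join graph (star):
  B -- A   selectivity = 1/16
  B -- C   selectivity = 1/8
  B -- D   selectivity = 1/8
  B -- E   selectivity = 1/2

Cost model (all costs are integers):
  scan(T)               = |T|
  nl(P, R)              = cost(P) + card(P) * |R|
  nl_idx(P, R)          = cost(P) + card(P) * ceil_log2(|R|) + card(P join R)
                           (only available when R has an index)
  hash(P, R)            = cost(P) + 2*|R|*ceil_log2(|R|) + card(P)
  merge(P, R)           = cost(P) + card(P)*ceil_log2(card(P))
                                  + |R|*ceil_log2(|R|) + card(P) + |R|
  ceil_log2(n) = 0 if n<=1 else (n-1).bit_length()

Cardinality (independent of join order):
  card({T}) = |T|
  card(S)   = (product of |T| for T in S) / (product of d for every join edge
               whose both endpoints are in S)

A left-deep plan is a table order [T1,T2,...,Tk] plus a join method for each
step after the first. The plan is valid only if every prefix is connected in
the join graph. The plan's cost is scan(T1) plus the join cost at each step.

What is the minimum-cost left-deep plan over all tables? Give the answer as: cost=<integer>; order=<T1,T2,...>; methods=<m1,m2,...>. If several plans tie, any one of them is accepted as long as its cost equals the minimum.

Selinger DP (subsets sized 1..n):
  {B}: scan cost=80, card=80
  {A}: scan cost=80, card=80
  {C}: scan cost=50, card=50
  {D}: scan cost=150, card=150
  {E}: scan cost=20, card=20
  {AB}: card=400; try (B,nl_idx)→1040, (B,hash)→1280, (A,hash)→1280, (B,merge)→1360, (A,merge)→1360, (B,nl)→6480 …(+1); best=1040 via (B,nl_idx)
  {BC}: card=500; try (C,hash)→760, (B,nl_idx)→900, (B,merge)→1040, (C,merge)→1070, (B,hash)→1220, (B,nl)→4050 …(+1); best=760 via (C,hash)
  {BD}: card=1500; try (B,hash)→1420, (D,merge)→2070, (B,merge)→2140, (D,nl_idx)→2220, (D,hash)→2560, (B,nl_idx)→2700 …(+2); best=1420 via (B,hash)
  {BE}: card=800; try (E,hash)→360, (B,merge)→780, (E,merge)→840, (B,nl_idx)→960, (B,hash)→1160, (E,nl_idx)→1280 …(+2); best=360 via (E,hash)
  {ABC}: card=2500; try (C,hash)→2040, (A,hash)→2380, (C,merge)→5390, (A,merge)→6400, (C,nl)→21040, (A,nl)→40760; best=2040 via (C,hash)
  {ABD}: card=7500; try (D,hash)→3840, (A,hash)→4040, (D,merge)→6390, (D,nl_idx)→11740, (A,merge)→20060, (D,nl)→61040 …(+1); best=3840 via (D,hash)
  {ABE}: card=4000; try (E,hash)→1640, (A,hash)→2280, (E,merge)→5160, (E,nl_idx)→7040, (E,nl)→9040, (A,merge)→9800 …(+1); best=1640 via (E,hash)
  {BCD}: card=9375; try (C,hash)→3520, (D,hash)→3660, (D,merge)→7110, (D,nl_idx)→14135, (C,merge)→19770, (D,nl)→75760 …(+1); best=3520 via (C,hash)
  {BCE}: card=5000; try (E,hash)→1460, (C,hash)→1760, (E,merge)→5880, (E,nl_idx)→8260, (C,merge)→9510, (E,nl)→10760 …(+1); best=1460 via (E,hash)
  {BDE}: card=15000; try (E,hash)→3120, (D,hash)→3560, (D,merge)→10510, (E,merge)→19540, (D,nl_idx)→21760, (E,nl_idx)→23920 …(+2); best=3120 via (E,hash)
  {ABCD}: card=46875; try (D,hash)→6940, (C,hash)→11940, (A,hash)→14015, (D,merge)→35890, (D,nl_idx)→68915, (C,merge)→109190 …(+4); best=6940 via (D,hash)
  {ABCE}: card=25000; try (E,hash)→4740, (C,hash)→6240, (A,hash)→7580, (E,merge)→34660, (E,nl_idx)→39540, (E,nl)→52040 …(+4); best=4740 via (E,hash)
  {ABDE}: card=75000; try (D,hash)→8040, (E,hash)→11540, (A,hash)→19240, (D,merge)→54990, (D,nl_idx)→108640, (E,merge)→108960 …(+5); best=8040 via (D,hash)
  {BCDE}: card=93750; try (D,hash)→8860, (E,hash)→13095, (C,hash)→18720, (D,merge)→72810, (D,nl_idx)→135210, (E,nl_idx)→144145 …(+5); best=8860 via (D,hash)
  {ABCDE}: card=468750; try (D,hash)→32140, (E,hash)→54015, (C,hash)→83640, (A,hash)→103730, (D,merge)→406090, (D,nl_idx)→673490 …(+8); best=32140 via (D,hash)

cost=32140; order=A,B,C,E,D; methods=nl_idx,hash,hash,hash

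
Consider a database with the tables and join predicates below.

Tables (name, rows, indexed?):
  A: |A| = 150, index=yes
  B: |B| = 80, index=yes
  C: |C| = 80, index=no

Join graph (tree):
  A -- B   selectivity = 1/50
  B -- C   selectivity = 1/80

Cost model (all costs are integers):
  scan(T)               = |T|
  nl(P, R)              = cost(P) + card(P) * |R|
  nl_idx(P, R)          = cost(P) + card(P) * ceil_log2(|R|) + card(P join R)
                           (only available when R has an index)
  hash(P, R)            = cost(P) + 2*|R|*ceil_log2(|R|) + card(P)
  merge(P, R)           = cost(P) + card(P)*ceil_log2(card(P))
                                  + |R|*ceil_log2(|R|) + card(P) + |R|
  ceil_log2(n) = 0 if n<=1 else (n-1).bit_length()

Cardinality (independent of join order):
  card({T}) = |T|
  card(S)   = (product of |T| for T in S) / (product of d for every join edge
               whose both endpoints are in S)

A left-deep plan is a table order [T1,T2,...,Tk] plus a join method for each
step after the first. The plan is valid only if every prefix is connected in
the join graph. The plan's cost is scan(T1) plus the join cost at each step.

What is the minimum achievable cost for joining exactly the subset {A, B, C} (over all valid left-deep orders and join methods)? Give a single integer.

1600

Selinger DP over subsets of {A,B,C}:
  {A}: scan cost=150, card=150
  {B}: scan cost=80, card=80
  {C}: scan cost=80, card=80
  {AB}: card=240; try (A,nl_idx)→960, (B,hash)→1420, (B,nl_idx)→1440, (A,merge)→2070, (B,merge)→2140, (A,hash)→2560 …(+2); best=960 via (A,nl_idx)
  {BC}: card=80; try (B,nl_idx)→720, (C,hash)→1280, (B,hash)→1280, (C,merge)→1360, (B,merge)→1360, (C,nl)→6480 …(+1); best=720 via (B,nl_idx)
  {ABC}: card=240; try (A,nl_idx)→1600, (C,hash)→2320, (A,merge)→2710, (A,hash)→3200, (C,merge)→3760, (A,nl)→12720 …(+1); best=1600 via (A,nl_idx)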